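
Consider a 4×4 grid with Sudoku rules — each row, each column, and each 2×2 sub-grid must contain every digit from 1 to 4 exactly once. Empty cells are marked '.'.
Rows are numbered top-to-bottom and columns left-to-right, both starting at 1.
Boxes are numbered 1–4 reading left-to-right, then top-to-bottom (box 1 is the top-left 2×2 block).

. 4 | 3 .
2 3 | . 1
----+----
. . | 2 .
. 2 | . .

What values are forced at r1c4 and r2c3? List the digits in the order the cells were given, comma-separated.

For r1c4:
  Row 1 already contains {3, 4}.
  Column 4 already contains {1}.
  Its 2×2 block (box 2) already contains {1, 3}.
  The only value from 1–4 not eliminated is 2, so r1c4 = 2.
For r2c3:
  Row 2 already contains {1, 2, 3}.
  Column 3 already contains {2, 3}.
  Its 2×2 block (box 2) already contains {1, 3}.
  The only value from 1–4 not eliminated is 4, so r2c3 = 4.

2,4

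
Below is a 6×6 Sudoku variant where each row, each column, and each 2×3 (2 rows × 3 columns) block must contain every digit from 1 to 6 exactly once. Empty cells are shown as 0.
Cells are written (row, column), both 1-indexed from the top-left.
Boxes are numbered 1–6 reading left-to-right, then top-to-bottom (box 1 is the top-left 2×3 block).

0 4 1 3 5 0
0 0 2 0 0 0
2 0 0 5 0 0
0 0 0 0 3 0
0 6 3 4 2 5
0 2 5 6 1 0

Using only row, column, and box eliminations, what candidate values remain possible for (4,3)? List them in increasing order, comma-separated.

4,6

Row 4 already contains {3}.
Column 3 already contains {1, 2, 3, 5}.
Its 2×3 block (box 3) already contains {2}.
Removing those from 1–6 leaves {4, 6} as the candidates for (4,3).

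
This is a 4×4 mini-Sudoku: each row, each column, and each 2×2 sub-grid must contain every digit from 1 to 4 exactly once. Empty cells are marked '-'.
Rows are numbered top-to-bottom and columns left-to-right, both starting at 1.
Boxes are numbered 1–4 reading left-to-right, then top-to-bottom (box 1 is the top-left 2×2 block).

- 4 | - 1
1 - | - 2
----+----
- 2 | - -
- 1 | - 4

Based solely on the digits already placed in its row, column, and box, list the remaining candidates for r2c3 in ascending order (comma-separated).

3,4

Row 2 already contains {1, 2}.
Column 3 already contains {}.
Its 2×2 block (box 2) already contains {1, 2}.
Removing those from 1–4 leaves {3, 4} as the candidates for r2c3.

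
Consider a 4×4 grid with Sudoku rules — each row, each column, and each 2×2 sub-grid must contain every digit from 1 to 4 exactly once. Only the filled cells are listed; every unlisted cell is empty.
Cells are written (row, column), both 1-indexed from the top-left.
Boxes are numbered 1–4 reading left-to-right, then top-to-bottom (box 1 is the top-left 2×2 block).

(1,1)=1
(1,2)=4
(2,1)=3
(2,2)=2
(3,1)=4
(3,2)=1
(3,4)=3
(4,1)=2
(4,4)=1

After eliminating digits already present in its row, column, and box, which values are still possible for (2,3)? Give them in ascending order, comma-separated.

Row 2 already contains {2, 3}.
Column 3 already contains {}.
Its 2×2 block (box 2) already contains {}.
Removing those from 1–4 leaves {1, 4} as the candidates for (2,3).

1,4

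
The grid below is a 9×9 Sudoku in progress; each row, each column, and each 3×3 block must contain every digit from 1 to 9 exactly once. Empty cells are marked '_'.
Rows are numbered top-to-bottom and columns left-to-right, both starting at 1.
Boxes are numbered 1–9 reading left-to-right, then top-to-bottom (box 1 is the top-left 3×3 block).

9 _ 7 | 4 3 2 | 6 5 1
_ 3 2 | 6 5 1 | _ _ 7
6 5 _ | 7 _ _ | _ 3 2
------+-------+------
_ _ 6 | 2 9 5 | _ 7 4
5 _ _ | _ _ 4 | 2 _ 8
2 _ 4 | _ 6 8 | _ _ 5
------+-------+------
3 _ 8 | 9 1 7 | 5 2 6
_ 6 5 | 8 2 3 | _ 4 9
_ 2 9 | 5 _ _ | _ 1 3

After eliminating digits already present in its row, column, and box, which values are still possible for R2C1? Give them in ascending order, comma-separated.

4,8

Row 2 already contains {1, 2, 3, 5, 6, 7}.
Column 1 already contains {2, 3, 5, 6, 9}.
Its 3×3 block (box 1) already contains {2, 3, 5, 6, 7, 9}.
Removing those from 1–9 leaves {4, 8} as the candidates for R2C1.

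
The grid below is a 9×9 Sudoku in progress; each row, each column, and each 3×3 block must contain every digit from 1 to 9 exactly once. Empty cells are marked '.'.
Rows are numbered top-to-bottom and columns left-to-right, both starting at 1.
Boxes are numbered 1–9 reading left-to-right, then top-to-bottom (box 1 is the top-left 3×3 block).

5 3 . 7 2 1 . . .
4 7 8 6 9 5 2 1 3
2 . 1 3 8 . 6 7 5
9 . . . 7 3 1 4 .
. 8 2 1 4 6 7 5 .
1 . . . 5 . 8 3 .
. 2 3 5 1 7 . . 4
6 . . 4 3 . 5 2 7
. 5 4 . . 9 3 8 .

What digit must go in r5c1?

3

Row 5 already contains {1, 2, 4, 5, 6, 7, 8}.
Column 1 already contains {1, 2, 4, 5, 6, 9}.
Its 3×3 block (box 4) already contains {1, 2, 8, 9}.
The only value from 1–9 not eliminated is 3, so r5c1 = 3.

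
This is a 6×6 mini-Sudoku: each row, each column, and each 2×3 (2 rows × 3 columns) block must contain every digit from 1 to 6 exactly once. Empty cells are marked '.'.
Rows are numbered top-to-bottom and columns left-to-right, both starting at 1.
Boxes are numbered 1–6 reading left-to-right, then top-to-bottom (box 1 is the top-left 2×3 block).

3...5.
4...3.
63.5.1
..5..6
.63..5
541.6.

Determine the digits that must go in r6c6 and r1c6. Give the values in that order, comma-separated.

3,4

For r6c6:
  Consider where 3 can go in column 6.
  r1c6 is out (row 1 already has a 3).
  r2c6 is out (row 2 already has a 3).
  So the only cell in column 6 that can hold 3 is r6c6.
  So r6c6 = 3.
For r1c6:
  Consider where 4 can go in column 6.
  r2c6 is out (row 2 already has a 4).
  r6c6 is out (row 6 already has a 4).
  So the only cell in column 6 that can hold 4 is r1c6.
  So r1c6 = 4.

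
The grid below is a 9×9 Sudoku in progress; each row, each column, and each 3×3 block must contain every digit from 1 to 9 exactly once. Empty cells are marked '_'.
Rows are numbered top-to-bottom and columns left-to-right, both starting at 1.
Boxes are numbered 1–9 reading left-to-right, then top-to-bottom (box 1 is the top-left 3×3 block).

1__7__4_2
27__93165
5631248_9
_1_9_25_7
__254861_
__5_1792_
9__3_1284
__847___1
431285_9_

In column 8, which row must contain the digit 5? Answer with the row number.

Consider where 5 can go in column 8.
r1c8 is out (box 3 already has a 5).
r3c8 is out (row 3 already has a 5).
r4c8 is out (row 4 already has a 5).
So the only cell in column 8 that can hold 5 is r8c8.
That is row 8.

8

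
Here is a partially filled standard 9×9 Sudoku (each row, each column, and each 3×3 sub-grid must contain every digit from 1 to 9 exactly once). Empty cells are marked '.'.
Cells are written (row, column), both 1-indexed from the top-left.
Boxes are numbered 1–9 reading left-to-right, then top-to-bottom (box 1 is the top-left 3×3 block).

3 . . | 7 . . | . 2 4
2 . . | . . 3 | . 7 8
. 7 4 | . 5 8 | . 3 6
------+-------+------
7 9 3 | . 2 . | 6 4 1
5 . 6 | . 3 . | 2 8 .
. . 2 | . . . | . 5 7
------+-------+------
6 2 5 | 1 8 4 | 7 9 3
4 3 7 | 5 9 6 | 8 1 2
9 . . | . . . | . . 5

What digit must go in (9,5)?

7

Row 9 already contains {5, 9}.
Column 5 already contains {2, 3, 5, 8, 9}.
Its 3×3 block (box 8) already contains {1, 4, 5, 6, 8, 9}.
The only value from 1–9 not eliminated is 7, so (9,5) = 7.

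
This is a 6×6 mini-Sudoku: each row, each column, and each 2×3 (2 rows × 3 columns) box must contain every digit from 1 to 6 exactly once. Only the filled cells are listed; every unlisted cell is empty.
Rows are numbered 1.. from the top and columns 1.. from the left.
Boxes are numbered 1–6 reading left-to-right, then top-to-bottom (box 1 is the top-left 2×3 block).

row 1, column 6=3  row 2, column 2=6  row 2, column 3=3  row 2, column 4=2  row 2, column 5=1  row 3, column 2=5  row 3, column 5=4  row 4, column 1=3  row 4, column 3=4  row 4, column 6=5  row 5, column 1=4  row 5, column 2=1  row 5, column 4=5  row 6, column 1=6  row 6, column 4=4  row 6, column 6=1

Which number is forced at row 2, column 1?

5

Row 2 already contains {1, 2, 3, 6}.
Column 1 already contains {3, 4, 6}.
Its 2×3 block (box 1) already contains {3, 6}.
The only value from 1–6 not eliminated is 5, so row 2, column 1 = 5.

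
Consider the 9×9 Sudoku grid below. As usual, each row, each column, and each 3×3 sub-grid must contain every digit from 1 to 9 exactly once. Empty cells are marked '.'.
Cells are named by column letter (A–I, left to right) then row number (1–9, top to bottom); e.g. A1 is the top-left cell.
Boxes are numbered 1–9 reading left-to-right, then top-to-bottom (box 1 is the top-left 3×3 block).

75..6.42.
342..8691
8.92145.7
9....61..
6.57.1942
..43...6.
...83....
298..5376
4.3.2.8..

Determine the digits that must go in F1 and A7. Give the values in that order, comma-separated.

For F1:
  Consider where 3 can go in column F.
  F6 is out (row 6 already has a 3).
  F7 is out (row 7 already has a 3).
  F9 is out (row 9 already has a 3).
  So the only cell in column F that can hold 3 is F1.
  So F1 = 3.
For A7:
  Consider where 5 can go in column A.
  A6 is out (box 4 already has a 5).
  So the only cell in column A that can hold 5 is A7.
  So A7 = 5.

3,5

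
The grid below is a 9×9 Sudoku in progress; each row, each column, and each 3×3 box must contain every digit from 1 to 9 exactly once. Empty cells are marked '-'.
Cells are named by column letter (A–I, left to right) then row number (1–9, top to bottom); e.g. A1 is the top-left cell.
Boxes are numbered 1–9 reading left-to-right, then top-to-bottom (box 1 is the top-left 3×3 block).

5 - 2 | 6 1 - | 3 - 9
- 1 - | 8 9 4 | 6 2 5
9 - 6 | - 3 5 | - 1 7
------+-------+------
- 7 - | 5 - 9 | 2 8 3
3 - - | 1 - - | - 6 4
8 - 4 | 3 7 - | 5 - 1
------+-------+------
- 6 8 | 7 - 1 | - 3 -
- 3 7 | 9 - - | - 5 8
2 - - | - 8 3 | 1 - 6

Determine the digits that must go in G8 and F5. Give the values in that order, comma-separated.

For G8:
  Row 8 already contains {3, 5, 7, 8, 9}.
  Column G already contains {1, 2, 3, 5, 6}.
  Its 3×3 block (box 9) already contains {1, 3, 5, 6, 8}.
  The only value from 1–9 not eliminated is 4, so G8 = 4.
For F5:
  Consider where 8 can go in row 5.
  B5 is out (box 4 already has a 8).
  C5 is out (column C already has a 8).
  E5 is out (column E already has a 8).
  G5 is out (box 6 already has a 8).
  So the only cell in row 5 that can hold 8 is F5.
  So F5 = 8.

4,8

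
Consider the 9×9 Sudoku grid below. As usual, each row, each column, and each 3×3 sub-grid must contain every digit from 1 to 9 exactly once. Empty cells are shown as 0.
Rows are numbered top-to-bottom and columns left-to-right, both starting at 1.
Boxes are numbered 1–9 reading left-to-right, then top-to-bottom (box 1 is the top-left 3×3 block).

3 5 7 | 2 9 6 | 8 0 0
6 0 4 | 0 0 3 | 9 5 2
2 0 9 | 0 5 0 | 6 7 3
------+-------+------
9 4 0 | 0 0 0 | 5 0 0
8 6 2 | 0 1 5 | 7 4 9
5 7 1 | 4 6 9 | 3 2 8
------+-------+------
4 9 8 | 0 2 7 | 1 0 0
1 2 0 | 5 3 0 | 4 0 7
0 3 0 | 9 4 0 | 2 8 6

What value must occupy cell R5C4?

Row 5 already contains {1, 2, 4, 5, 6, 7, 8, 9}.
Column 4 already contains {2, 4, 5, 9}.
Its 3×3 block (box 5) already contains {1, 4, 5, 6, 9}.
The only value from 1–9 not eliminated is 3, so R5C4 = 3.

3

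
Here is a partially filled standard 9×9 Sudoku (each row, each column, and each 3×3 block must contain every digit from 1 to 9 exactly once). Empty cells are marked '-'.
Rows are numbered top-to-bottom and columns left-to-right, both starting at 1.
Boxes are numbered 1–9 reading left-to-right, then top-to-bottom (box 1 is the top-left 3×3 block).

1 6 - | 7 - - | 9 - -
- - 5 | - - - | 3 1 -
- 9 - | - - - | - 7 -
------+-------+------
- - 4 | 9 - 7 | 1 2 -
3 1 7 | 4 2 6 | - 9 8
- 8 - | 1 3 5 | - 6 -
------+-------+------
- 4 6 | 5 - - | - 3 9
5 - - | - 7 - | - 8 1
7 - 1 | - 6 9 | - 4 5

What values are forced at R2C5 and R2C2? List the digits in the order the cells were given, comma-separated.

For R2C5:
  Consider where 9 can go in column 5.
  R1C5 is out (row 1 already has a 9).
  R3C5 is out (row 3 already has a 9).
  R4C5 is out (row 4 already has a 9).
  R7C5 is out (row 7 already has a 9).
  So the only cell in column 5 that can hold 9 is R2C5.
  So R2C5 = 9.
For R2C2:
  Consider where 7 can go in row 2.
  R2C1 is out (column 1 already has a 7).
  R2C4 is out (column 4 already has a 7).
  R2C5 is out (column 5 already has a 7).
  R2C6 is out (column 6 already has a 7).
  R2C9 is out (box 3 already has a 7).
  So the only cell in row 2 that can hold 7 is R2C2.
  So R2C2 = 7.

9,7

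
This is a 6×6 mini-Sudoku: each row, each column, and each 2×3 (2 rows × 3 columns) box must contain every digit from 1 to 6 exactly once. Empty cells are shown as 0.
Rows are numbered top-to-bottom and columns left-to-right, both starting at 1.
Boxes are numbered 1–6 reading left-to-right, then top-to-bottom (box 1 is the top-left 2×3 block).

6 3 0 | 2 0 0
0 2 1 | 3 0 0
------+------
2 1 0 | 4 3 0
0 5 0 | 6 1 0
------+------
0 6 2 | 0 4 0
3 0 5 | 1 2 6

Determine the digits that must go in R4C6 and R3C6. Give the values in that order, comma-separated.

For R4C6:
  Row 4 already contains {1, 5, 6}.
  Column 6 already contains {6}.
  Its 2×3 block (box 4) already contains {1, 3, 4, 6}.
  The only value from 1–6 not eliminated is 2, so R4C6 = 2.
For R3C6:
  Row 3 already contains {1, 2, 3, 4}.
  Column 6 already contains {6}.
  Its 2×3 block (box 4) already contains {1, 3, 4, 6}.
  The only value from 1–6 not eliminated is 5, so R3C6 = 5.

2,5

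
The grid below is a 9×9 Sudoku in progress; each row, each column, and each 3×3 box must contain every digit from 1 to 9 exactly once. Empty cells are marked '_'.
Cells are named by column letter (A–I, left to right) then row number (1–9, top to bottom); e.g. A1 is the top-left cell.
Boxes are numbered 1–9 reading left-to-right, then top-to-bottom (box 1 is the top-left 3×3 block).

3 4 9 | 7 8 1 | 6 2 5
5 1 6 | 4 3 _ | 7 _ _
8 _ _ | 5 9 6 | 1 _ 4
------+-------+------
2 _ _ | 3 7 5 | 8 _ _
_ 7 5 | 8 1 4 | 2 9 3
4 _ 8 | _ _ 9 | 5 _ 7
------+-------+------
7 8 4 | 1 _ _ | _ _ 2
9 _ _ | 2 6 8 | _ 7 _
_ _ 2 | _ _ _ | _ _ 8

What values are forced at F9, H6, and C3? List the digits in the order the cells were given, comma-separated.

For F9:
  Consider where 7 can go in box 8.
  E7 is out (row 7 already has a 7).
  F7 is out (row 7 already has a 7).
  D9 is out (column D already has a 7).
  E9 is out (column E already has a 7).
  So the only cell in box 8 that can hold 7 is F9.
  So F9 = 7.
For H6:
  Consider where 1 can go in row 6.
  B6 is out (column B already has a 1).
  D6 is out (column D already has a 1).
  E6 is out (column E already has a 1).
  So the only cell in row 6 that can hold 1 is H6.
  So H6 = 1.
For C3:
  Row 3 already contains {1, 4, 5, 6, 8, 9}.
  Column C already contains {2, 4, 5, 6, 8, 9}.
  Its 3×3 block (box 1) already contains {1, 3, 4, 5, 6, 8, 9}.
  The only value from 1–9 not eliminated is 7, so C3 = 7.

7,1,7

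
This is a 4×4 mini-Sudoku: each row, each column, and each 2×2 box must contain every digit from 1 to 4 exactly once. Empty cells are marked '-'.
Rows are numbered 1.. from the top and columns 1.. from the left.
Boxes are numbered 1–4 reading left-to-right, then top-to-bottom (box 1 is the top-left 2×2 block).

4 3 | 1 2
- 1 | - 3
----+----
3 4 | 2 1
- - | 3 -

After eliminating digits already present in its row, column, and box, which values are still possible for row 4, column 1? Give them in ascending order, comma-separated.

1,2

Row 4 already contains {3}.
Column 1 already contains {3, 4}.
Its 2×2 block (box 3) already contains {3, 4}.
Removing those from 1–4 leaves {1, 2} as the candidates for row 4, column 1.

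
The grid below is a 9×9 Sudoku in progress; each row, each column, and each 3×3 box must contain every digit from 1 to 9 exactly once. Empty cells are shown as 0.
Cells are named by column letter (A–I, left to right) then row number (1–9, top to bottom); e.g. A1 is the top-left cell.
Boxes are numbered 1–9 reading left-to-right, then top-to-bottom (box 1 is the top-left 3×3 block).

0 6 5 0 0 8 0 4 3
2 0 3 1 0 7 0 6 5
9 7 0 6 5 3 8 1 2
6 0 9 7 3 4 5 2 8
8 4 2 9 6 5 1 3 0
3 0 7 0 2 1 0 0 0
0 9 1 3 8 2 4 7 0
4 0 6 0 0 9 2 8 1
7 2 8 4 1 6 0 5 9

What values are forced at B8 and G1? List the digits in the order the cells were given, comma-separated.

For B8:
  Consider where 3 can go in row 8.
  D8 is out (column D already has a 3).
  E8 is out (column E already has a 3).
  So the only cell in row 8 that can hold 3 is B8.
  So B8 = 3.
For G1:
  Consider where 7 can go in row 1.
  A1 is out (column A already has a 7).
  D1 is out (column D already has a 7).
  E1 is out (box 2 already has a 7).
  So the only cell in row 1 that can hold 7 is G1.
  So G1 = 7.

3,7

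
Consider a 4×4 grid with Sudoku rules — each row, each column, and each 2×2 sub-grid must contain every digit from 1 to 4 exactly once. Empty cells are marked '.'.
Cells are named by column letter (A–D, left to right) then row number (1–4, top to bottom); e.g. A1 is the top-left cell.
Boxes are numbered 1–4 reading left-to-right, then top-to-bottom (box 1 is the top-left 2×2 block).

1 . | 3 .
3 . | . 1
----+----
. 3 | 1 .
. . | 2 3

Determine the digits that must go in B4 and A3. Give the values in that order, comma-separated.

For B4:
  Consider where 1 can go in row 4.
  A4 is out (column A already has a 1).
  So the only cell in row 4 that can hold 1 is B4.
  So B4 = 1.
For A3:
  Consider where 2 can go in box 3.
  A4 is out (row 4 already has a 2).
  B4 is out (row 4 already has a 2).
  So the only cell in box 3 that can hold 2 is A3.
  So A3 = 2.

1,2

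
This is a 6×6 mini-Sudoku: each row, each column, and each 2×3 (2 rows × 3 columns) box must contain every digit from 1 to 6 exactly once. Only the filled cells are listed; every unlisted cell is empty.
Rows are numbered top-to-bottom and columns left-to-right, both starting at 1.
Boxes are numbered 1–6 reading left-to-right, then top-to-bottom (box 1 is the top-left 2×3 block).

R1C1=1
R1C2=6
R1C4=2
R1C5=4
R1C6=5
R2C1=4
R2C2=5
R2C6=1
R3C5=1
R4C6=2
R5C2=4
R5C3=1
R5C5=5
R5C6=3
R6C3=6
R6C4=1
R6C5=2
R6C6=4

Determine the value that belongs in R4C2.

1

Cell R4C2 itself could take any of {1, 3} by direct elimination.
Consider where 1 can go in box 3.
R3C1 is out (row 3 already has a 1).
R3C2 is out (row 3 already has a 1).
R3C3 is out (row 3 already has a 1).
R4C1 is out (column 1 already has a 1).
R4C3 is out (column 3 already has a 1).
So the only cell in box 3 that can hold 1 is R4C2.
Therefore R4C2 = 1.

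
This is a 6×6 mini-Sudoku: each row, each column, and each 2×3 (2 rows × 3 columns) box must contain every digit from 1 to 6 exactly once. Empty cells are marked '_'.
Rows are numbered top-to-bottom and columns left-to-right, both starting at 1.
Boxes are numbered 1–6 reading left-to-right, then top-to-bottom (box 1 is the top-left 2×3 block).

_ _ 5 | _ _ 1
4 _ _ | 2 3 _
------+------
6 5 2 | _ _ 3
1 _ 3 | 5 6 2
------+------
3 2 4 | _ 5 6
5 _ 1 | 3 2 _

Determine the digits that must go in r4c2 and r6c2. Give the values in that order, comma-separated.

4,6

For r4c2:
  Row 4 already contains {1, 2, 3, 5, 6}.
  Column 2 already contains {2, 5}.
  Its 2×3 block (box 3) already contains {1, 2, 3, 5, 6}.
  The only value from 1–6 not eliminated is 4, so r4c2 = 4.
For r6c2:
  Row 6 already contains {1, 2, 3, 5}.
  Column 2 already contains {2, 5}.
  Its 2×3 block (box 5) already contains {1, 2, 3, 4, 5}.
  The only value from 1–6 not eliminated is 6, so r6c2 = 6.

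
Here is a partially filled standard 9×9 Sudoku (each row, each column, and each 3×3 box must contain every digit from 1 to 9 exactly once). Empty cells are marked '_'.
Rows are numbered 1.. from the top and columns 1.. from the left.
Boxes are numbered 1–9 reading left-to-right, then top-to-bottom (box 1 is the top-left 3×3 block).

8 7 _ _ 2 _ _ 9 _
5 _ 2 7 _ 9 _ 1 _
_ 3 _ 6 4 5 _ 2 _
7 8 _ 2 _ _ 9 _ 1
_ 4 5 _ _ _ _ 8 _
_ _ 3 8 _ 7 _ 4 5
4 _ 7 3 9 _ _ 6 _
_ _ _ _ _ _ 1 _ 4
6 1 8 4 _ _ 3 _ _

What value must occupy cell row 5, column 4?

Cell row 5, column 4 itself could take any of {1, 9} by direct elimination.
Consider where 9 can go in box 5.
row 4, column 5 is out (row 4 already has a 9).
row 4, column 6 is out (row 4 already has a 9).
row 5, column 5 is out (column 5 already has a 9).
row 5, column 6 is out (column 6 already has a 9).
row 6, column 5 is out (column 5 already has a 9).
So the only cell in box 5 that can hold 9 is row 5, column 4.
Therefore row 5, column 4 = 9.

9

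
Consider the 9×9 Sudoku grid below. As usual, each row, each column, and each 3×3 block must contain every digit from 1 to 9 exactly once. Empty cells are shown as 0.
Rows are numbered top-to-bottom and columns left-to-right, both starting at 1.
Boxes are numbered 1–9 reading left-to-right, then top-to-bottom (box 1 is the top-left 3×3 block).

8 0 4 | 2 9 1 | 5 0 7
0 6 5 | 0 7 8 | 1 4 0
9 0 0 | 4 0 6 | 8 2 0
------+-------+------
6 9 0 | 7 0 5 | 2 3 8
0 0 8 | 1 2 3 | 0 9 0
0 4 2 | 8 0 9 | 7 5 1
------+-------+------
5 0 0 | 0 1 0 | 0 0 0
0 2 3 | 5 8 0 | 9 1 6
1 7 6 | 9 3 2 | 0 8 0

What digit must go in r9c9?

Cell r9c9 itself could take any of {4, 5} by direct elimination.
Consider where 5 can go in row 9.
r9c7 is out (column 7 already has a 5).
So the only cell in row 9 that can hold 5 is r9c9.
Therefore r9c9 = 5.

5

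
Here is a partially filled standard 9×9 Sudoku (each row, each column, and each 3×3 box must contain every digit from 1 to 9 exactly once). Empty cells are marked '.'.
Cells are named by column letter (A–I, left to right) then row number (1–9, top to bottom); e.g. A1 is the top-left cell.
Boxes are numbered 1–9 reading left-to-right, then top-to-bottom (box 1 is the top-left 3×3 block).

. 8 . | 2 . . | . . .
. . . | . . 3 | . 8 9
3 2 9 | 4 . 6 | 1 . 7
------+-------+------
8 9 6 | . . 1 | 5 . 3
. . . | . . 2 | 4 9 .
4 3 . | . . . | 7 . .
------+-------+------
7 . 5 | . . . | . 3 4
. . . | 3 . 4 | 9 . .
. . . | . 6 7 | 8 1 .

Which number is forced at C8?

8

Cell C8 itself could take any of {1, 2, 8} by direct elimination.
Consider where 8 can go in column C.
C1 is out (row 1 already has a 8).
C2 is out (row 2 already has a 8).
C5 is out (box 4 already has a 8).
C6 is out (box 4 already has a 8).
C9 is out (row 9 already has a 8).
So the only cell in column C that can hold 8 is C8.
Therefore C8 = 8.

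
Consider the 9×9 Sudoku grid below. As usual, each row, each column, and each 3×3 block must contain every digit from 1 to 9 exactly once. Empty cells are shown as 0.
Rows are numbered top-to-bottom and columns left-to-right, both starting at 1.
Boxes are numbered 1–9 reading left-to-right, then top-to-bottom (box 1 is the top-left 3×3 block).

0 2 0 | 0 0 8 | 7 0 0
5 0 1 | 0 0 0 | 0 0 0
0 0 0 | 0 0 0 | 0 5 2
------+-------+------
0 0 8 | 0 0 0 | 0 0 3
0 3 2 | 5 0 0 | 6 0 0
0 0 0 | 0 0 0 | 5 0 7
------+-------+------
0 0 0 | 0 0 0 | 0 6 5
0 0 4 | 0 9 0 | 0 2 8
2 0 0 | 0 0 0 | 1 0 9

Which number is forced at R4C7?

2

Cell R4C7 itself could take any of {2, 4, 9} by direct elimination.
Consider where 2 can go in column 7.
R2C7 is out (box 3 already has a 2).
R3C7 is out (row 3 already has a 2).
R7C7 is out (box 9 already has a 2).
R8C7 is out (row 8 already has a 2).
So the only cell in column 7 that can hold 2 is R4C7.
Therefore R4C7 = 2.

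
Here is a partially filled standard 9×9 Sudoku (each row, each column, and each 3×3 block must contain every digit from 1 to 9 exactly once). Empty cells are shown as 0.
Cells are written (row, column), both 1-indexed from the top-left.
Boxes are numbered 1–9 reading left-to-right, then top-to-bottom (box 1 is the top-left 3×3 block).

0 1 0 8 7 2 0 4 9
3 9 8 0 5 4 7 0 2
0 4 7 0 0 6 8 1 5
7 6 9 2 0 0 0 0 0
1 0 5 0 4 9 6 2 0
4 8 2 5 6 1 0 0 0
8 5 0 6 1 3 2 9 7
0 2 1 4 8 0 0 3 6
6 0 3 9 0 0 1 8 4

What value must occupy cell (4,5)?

3

Row 4 already contains {2, 6, 7, 9}.
Column 5 already contains {1, 4, 5, 6, 7, 8}.
Its 3×3 block (box 5) already contains {1, 2, 4, 5, 6, 9}.
The only value from 1–9 not eliminated is 3, so (4,5) = 3.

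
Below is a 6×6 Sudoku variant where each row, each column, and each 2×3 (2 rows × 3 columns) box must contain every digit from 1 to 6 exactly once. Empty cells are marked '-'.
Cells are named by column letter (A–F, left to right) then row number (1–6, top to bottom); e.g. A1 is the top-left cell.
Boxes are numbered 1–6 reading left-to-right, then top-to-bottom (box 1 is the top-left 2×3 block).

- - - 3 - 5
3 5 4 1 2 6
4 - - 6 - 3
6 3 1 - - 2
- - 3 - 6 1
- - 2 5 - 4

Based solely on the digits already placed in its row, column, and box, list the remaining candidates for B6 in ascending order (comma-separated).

Row 6 already contains {2, 4, 5}.
Column B already contains {3, 5}.
Its 2×3 block (box 5) already contains {2, 3}.
Removing those from 1–6 leaves {1, 6} as the candidates for B6.

1,6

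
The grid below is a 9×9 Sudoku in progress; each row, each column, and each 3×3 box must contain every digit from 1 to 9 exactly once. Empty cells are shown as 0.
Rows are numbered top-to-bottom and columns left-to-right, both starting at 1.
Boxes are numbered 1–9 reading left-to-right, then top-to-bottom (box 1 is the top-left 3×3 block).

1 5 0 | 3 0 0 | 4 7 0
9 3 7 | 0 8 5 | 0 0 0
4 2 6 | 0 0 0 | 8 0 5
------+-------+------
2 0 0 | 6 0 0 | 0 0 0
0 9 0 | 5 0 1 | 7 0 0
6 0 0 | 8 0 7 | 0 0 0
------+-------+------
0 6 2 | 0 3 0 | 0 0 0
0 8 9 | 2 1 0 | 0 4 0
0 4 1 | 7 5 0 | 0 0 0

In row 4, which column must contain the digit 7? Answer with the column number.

Consider where 7 can go in row 4.
r4c3 is out (column 3 already has a 7). r4c5 is out (box 5 already has a 7). r4c6 is out (column 6 already has a 7). r4c7 is out (column 7 already has a 7). The remaining empty cells in row 4 are similarly blocked.
So the only cell in row 4 that can hold 7 is r4c2.
That is column 2.

2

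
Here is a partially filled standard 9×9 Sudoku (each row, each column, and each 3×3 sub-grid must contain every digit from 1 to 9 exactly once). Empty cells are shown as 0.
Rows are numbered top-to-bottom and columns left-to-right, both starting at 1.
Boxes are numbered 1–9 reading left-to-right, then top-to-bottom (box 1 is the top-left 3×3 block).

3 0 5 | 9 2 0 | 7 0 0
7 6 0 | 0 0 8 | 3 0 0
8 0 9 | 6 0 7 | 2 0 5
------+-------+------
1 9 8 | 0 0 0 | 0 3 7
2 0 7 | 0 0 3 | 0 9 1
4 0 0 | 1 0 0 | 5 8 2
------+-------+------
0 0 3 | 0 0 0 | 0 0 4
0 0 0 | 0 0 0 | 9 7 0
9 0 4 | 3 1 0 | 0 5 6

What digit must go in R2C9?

9

Row 2 already contains {3, 6, 7, 8}.
Column 9 already contains {1, 2, 4, 5, 6, 7}.
Its 3×3 block (box 3) already contains {2, 3, 5, 7}.
The only value from 1–9 not eliminated is 9, so R2C9 = 9.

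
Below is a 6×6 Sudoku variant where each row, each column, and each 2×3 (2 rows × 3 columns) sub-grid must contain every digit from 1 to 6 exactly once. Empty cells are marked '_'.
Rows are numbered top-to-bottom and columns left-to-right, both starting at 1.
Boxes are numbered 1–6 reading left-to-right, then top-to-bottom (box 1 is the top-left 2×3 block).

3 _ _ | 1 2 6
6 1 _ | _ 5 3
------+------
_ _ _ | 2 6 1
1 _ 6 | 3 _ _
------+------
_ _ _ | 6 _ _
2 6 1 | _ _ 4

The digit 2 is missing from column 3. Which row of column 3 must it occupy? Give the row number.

2

Consider where 2 can go in column 3.
r1c3 is out (row 1 already has a 2).
r3c3 is out (row 3 already has a 2).
r5c3 is out (box 5 already has a 2).
So the only cell in column 3 that can hold 2 is r2c3.
That is row 2.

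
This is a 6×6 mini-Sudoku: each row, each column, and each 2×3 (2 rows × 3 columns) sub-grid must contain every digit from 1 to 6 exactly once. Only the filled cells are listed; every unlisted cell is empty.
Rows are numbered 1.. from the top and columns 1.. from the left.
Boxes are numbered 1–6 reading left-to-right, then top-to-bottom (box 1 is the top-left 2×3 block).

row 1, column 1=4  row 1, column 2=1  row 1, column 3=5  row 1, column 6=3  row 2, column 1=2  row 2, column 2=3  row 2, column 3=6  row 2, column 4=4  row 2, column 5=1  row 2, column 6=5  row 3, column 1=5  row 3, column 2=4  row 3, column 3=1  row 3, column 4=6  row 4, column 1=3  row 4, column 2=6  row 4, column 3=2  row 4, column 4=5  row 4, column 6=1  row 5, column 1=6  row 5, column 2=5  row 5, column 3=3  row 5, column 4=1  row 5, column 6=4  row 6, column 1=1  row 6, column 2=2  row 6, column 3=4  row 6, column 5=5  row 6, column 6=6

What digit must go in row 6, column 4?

3

Row 6 already contains {1, 2, 4, 5, 6}.
Column 4 already contains {1, 4, 5, 6}.
Its 2×3 block (box 6) already contains {1, 4, 5, 6}.
The only value from 1–6 not eliminated is 3, so row 6, column 4 = 3.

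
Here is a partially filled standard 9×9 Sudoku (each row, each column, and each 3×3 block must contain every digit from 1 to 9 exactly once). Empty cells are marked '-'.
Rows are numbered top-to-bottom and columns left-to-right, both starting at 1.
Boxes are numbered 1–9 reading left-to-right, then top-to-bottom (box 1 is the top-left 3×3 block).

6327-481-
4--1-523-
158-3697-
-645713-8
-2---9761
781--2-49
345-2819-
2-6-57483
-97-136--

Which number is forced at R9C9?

2

Cell R9C9 itself could take any of {2, 5} by direct elimination.
Consider where 2 can go in column 9.
R1C9 is out (row 1 already has a 2).
R2C9 is out (row 2 already has a 2).
R3C9 is out (box 3 already has a 2).
R7C9 is out (row 7 already has a 2).
So the only cell in column 9 that can hold 2 is R9C9.
Therefore R9C9 = 2.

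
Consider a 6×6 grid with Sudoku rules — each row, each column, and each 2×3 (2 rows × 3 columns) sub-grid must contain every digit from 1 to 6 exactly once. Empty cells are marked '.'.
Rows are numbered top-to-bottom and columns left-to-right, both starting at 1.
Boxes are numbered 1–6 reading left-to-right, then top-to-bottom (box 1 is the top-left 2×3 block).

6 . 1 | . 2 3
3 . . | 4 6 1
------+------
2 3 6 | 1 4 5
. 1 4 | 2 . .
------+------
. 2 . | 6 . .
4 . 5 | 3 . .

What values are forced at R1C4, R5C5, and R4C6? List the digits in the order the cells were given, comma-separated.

5,5,6

For R1C4:
  Row 1 already contains {1, 2, 3, 6}.
  Column 4 already contains {1, 2, 3, 4, 6}.
  Its 2×3 block (box 2) already contains {1, 2, 3, 4, 6}.
  The only value from 1–6 not eliminated is 5, so R1C4 = 5.
For R5C5:
  Consider where 5 can go in row 5.
  R5C1 is out (box 5 already has a 5).
  R5C3 is out (column 3 already has a 5).
  R5C6 is out (column 6 already has a 5).
  So the only cell in row 5 that can hold 5 is R5C5.
  So R5C5 = 5.
For R4C6:
  Row 4 already contains {1, 2, 4}.
  Column 6 already contains {1, 3, 5}.
  Its 2×3 block (box 4) already contains {1, 2, 4, 5}.
  The only value from 1–6 not eliminated is 6, so R4C6 = 6.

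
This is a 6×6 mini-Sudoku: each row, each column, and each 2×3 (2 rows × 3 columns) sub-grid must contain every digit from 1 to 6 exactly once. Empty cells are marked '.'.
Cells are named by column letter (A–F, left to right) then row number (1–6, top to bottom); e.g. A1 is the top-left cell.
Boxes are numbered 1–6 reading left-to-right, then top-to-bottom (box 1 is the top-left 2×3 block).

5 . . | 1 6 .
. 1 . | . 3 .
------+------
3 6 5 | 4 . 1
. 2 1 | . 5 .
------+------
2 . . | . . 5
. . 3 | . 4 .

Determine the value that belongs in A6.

Cell A6 itself could take any of {1, 6} by direct elimination.
Consider where 1 can go in row 6.
B6 is out (column B already has a 1).
D6 is out (column D already has a 1).
F6 is out (column F already has a 1).
So the only cell in row 6 that can hold 1 is A6.
Therefore A6 = 1.

1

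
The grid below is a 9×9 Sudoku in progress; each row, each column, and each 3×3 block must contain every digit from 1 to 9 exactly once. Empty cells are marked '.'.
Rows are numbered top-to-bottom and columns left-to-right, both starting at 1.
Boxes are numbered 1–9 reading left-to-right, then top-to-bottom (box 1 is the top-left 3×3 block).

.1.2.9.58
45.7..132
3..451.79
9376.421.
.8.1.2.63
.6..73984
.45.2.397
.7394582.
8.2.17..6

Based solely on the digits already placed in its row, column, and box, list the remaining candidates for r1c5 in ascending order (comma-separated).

Row 1 already contains {1, 2, 5, 8, 9}.
Column 5 already contains {1, 2, 4, 5, 7}.
Its 3×3 block (box 2) already contains {1, 2, 4, 5, 7, 9}.
Removing those from 1–9 leaves {3, 6} as the candidates for r1c5.

3,6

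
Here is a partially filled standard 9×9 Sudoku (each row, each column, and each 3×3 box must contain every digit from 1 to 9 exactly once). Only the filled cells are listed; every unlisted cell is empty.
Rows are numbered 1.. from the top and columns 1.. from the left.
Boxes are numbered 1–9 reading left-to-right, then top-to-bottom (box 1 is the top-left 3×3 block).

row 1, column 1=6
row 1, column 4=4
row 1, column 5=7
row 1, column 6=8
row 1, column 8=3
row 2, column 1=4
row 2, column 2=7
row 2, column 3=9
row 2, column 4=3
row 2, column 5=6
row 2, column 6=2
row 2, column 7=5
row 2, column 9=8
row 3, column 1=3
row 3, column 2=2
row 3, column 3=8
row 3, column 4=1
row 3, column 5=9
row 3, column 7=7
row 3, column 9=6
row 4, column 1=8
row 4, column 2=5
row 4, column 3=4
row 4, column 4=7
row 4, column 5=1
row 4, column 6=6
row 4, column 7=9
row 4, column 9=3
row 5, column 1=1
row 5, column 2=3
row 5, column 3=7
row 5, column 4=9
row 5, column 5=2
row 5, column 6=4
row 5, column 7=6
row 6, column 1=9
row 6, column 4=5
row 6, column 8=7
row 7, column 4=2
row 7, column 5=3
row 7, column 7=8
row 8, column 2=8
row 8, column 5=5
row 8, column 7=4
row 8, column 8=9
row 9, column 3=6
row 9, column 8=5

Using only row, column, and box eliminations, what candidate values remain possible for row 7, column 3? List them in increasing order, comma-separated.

Row 7 already contains {2, 3, 8}.
Column 3 already contains {4, 6, 7, 8, 9}.
Its 3×3 block (box 7) already contains {6, 8}.
Removing those from 1–9 leaves {1, 5} as the candidates for row 7, column 3.

1,5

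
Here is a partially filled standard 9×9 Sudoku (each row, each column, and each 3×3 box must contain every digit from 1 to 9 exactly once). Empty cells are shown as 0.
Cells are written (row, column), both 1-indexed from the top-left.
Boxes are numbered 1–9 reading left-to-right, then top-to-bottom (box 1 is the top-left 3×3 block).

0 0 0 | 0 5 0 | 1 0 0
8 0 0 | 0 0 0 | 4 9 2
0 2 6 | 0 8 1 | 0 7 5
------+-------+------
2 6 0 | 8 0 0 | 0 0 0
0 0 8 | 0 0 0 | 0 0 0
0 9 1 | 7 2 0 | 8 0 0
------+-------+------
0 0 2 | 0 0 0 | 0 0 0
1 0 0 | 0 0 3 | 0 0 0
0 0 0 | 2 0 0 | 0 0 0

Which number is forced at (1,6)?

Cell (1,6) itself could take any of {2, 4, 6, 7, 9} by direct elimination.
Consider where 2 can go in column 6.
(2,6) is out (row 2 already has a 2). (4,6) is out (row 4 already has a 2). (5,6) is out (box 5 already has a 2). (6,6) is out (row 6 already has a 2). The remaining empty cells in column 6 are similarly blocked.
So the only cell in column 6 that can hold 2 is (1,6).
Therefore (1,6) = 2.

2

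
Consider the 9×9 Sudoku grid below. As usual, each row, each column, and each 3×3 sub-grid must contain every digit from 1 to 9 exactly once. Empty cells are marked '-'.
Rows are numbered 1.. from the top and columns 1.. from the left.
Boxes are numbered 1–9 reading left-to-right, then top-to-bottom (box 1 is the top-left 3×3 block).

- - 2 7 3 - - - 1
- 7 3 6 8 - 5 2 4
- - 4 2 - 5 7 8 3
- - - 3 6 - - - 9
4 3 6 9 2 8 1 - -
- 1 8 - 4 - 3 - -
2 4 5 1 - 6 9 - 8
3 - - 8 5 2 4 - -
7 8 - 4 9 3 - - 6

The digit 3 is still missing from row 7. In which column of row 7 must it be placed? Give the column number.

Consider where 3 can go in row 7.
row 7, column 5 is out (column 5 already has a 3).
So the only cell in row 7 that can hold 3 is row 7, column 8.
That is column 8.

8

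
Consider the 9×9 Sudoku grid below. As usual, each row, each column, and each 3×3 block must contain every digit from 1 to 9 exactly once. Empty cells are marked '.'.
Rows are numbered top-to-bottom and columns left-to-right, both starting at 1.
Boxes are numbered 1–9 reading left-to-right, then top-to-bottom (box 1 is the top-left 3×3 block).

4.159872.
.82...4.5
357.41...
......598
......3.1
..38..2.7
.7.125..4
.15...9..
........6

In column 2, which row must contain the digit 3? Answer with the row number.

9

Consider where 3 can go in column 2.
r1c2 is out (box 1 already has a 3).
r4c2 is out (box 4 already has a 3).
r5c2 is out (row 5 already has a 3).
r6c2 is out (row 6 already has a 3).
So the only cell in column 2 that can hold 3 is r9c2.
That is row 9.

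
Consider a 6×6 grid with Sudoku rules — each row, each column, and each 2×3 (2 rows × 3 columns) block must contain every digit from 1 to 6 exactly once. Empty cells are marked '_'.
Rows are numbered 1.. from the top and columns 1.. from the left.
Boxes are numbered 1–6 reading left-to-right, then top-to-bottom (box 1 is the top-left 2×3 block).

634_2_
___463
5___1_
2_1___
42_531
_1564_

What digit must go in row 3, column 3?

Cell row 3, column 3 itself could take any of {3, 6} by direct elimination.
Consider where 3 can go in box 3.
row 3, column 2 is out (column 2 already has a 3).
row 4, column 2 is out (column 2 already has a 3).
So the only cell in box 3 that can hold 3 is row 3, column 3.
Therefore row 3, column 3 = 3.

3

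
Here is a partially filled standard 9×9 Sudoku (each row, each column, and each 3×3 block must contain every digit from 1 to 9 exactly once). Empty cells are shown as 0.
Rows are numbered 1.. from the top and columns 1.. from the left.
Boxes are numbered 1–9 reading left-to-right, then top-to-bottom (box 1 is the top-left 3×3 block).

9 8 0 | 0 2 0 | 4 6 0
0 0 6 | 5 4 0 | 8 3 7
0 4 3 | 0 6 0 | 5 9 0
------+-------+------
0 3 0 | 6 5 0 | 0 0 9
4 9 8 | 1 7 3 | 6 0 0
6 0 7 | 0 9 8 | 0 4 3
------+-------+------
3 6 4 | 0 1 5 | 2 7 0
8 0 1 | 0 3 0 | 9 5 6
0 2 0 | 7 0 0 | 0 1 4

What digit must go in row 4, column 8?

Cell row 4, column 8 itself could take any of {2, 8} by direct elimination.
Consider where 8 can go in column 8.
row 5, column 8 is out (row 5 already has a 8).
So the only cell in column 8 that can hold 8 is row 4, column 8.
Therefore row 4, column 8 = 8.

8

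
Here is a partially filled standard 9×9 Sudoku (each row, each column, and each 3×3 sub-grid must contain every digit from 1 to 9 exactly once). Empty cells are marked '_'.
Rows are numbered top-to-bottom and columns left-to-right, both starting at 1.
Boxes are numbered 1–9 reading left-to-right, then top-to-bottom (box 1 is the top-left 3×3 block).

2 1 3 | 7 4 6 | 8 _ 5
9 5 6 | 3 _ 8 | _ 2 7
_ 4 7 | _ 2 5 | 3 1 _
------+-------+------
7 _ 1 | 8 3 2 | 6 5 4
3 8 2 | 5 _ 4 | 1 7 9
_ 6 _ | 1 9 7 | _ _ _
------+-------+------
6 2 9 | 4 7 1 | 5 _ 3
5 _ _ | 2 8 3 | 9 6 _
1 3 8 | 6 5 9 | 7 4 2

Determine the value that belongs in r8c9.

1

Row 8 already contains {2, 3, 5, 6, 8, 9}.
Column 9 already contains {2, 3, 4, 5, 7, 9}.
Its 3×3 block (box 9) already contains {2, 3, 4, 5, 6, 7, 9}.
The only value from 1–9 not eliminated is 1, so r8c9 = 1.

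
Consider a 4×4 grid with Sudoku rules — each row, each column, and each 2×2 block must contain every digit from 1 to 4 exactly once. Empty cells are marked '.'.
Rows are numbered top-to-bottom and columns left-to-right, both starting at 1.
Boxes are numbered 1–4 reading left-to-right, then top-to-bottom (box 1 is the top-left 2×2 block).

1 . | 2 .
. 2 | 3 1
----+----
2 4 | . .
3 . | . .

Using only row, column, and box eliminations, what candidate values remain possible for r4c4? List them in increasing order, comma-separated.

Row 4 already contains {3}.
Column 4 already contains {1}.
Its 2×2 block (box 4) already contains {}.
Removing those from 1–4 leaves {2, 4} as the candidates for r4c4.

2,4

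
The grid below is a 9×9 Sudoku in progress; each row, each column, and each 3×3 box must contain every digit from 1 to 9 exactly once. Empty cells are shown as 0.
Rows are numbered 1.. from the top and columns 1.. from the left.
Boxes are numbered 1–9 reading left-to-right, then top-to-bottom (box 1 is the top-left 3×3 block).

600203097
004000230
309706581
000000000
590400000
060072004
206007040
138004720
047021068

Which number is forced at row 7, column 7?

Cell row 7, column 7 itself could take any of {1, 3, 9} by direct elimination.
Consider where 1 can go in box 9.
row 7, column 9 is out (column 9 already has a 1).
row 8, column 9 is out (row 8 already has a 1).
row 9, column 7 is out (row 9 already has a 1).
So the only cell in box 9 that can hold 1 is row 7, column 7.
Therefore row 7, column 7 = 1.

1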